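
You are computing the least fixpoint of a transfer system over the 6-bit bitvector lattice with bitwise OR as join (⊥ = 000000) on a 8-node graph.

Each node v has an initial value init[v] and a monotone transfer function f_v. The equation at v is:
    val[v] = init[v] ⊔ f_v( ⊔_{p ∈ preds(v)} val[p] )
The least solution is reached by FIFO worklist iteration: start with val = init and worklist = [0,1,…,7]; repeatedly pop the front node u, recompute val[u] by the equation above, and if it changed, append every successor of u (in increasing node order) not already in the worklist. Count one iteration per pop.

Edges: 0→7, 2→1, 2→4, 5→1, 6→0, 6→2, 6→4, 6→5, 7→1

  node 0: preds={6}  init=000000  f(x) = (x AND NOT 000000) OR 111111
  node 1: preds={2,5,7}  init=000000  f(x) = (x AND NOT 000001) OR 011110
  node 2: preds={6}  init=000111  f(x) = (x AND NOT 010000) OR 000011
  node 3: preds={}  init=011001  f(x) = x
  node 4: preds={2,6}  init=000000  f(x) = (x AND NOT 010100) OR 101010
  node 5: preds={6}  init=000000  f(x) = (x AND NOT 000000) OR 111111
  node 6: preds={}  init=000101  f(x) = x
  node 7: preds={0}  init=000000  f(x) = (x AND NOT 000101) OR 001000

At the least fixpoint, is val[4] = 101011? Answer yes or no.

yes

Worklist (9 pops):
  #1 pop 0: in=000101 → 111111 (was 000000); enqueue []
  #2 pop 1: in=000111 → 011110 (was 000000); enqueue []
  #3 pop 2: in=000101 → 000111 (no change)
  #4 pop 3: in=000000 → 011001 (no change)
  #5 pop 4: in=000111 → 101011 (was 000000); enqueue []
  #6 pop 5: in=000101 → 111111 (was 000000); enqueue [1]
  #7 pop 6: in=000000 → 000101 (no change)
  #8 pop 7: in=111111 → 111010 (was 000000); enqueue []
  #9 pop 1: in=111111 → 111110 (was 011110); enqueue []

Fixpoint:
  val[0] = 111111
  val[1] = 111110
  val[2] = 000111
  val[3] = 011001
  val[4] = 101011
  val[5] = 111111
  val[6] = 000101
  val[7] = 111010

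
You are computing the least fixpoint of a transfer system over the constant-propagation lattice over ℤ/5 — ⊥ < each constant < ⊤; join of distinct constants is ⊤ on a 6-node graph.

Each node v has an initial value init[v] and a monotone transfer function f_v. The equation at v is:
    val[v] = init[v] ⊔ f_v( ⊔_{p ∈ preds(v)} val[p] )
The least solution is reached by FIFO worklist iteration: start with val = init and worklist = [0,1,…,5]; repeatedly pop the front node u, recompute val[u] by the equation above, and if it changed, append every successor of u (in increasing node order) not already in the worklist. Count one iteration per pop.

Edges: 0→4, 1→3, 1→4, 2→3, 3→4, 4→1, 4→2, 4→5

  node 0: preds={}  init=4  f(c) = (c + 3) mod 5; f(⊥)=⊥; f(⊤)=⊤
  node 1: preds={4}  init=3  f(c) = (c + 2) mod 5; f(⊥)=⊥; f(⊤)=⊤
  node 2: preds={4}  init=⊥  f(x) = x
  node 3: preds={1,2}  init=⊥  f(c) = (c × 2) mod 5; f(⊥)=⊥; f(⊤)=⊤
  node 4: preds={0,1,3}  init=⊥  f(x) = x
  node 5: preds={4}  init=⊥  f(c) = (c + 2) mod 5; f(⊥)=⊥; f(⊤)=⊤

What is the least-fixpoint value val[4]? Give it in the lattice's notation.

⊤

Worklist (10 pops):
  #1 pop 0: in=⊥ → 4 (no change)
  #2 pop 1: in=⊥ → 3 (no change)
  #3 pop 2: in=⊥ → ⊥ (no change)
  #4 pop 3: in=3 → 1 (was ⊥); enqueue []
  #5 pop 4: in=⊤ → ⊤ (was ⊥); enqueue [1,2]
  #6 pop 5: in=⊤ → ⊤ (was ⊥); enqueue []
  #7 pop 1: in=⊤ → ⊤ (was 3); enqueue [3,4]
  #8 pop 2: in=⊤ → ⊤ (was ⊥); enqueue []
  #9 pop 3: in=⊤ → ⊤ (was 1); enqueue []
  #10 pop 4: in=⊤ → ⊤ (no change)

Fixpoint:
  val[0] = 4
  val[1] = ⊤
  val[2] = ⊤
  val[3] = ⊤
  val[4] = ⊤
  val[5] = ⊤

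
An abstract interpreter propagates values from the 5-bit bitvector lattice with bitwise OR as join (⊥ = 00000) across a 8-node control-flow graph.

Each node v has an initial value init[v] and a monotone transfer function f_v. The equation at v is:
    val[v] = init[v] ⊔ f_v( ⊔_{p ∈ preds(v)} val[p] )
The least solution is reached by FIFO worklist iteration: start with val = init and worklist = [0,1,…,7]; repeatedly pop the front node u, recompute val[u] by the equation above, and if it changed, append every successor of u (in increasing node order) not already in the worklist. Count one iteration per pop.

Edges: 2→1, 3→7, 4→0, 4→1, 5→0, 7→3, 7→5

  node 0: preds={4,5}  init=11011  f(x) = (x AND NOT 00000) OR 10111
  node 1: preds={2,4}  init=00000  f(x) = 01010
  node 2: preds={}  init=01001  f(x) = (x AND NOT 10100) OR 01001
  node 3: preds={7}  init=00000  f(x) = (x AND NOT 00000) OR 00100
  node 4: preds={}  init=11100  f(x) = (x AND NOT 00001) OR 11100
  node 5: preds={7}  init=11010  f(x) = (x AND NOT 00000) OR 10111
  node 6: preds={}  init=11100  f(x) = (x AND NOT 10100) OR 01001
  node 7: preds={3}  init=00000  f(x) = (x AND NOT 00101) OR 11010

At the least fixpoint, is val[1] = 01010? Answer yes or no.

Iteration log — 12 steps:
  step 1. node 0  ⊔preds=11110  new=11111  old=11011  +wl: 
  step 2. node 1  ⊔preds=11101  new=01010  old=00000  +wl: 
  step 3. node 2  ⊔preds=00000  new=01001  stable
  step 4. node 3  ⊔preds=00000  new=00100  old=00000  +wl: 
  step 5. node 4  ⊔preds=00000  new=11100  stable
  step 6. node 5  ⊔preds=00000  new=11111  old=11010  +wl: 0
  step 7. node 6  ⊔preds=00000  new=11101  old=11100  +wl: 
  step 8. node 7  ⊔preds=00100  new=11010  old=00000  +wl: 3,5
  step 9. node 0  ⊔preds=11111  new=11111  stable
  step 10. node 3  ⊔preds=11010  new=11110  old=00100  +wl: 7
  step 11. node 5  ⊔preds=11010  new=11111  stable
  step 12. node 7  ⊔preds=11110  new=11010  stable

Least fixpoint reached:
  node 0: 11111
  node 1: 01010
  node 2: 01001
  node 3: 11110
  node 4: 11100
  node 5: 11111
  node 6: 11101
  node 7: 11010

yes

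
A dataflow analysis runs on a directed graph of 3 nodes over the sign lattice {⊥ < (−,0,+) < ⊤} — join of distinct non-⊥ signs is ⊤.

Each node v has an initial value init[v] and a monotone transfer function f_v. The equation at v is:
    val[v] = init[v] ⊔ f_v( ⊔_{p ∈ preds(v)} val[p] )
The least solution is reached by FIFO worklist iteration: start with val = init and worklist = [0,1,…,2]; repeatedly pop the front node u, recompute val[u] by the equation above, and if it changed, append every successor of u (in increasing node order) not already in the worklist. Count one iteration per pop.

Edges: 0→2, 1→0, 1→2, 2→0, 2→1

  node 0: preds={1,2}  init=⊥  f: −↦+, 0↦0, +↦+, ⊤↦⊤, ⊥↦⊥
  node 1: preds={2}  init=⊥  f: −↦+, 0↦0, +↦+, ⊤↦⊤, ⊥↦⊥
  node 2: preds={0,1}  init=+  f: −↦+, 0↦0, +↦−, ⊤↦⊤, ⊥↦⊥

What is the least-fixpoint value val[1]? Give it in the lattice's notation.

⊤

Worklist (7 pops):
  #1 pop 0: in=+ → + (was ⊥); enqueue []
  #2 pop 1: in=+ → + (was ⊥); enqueue [0]
  #3 pop 2: in=+ → ⊤ (was +); enqueue [1]
  #4 pop 0: in=⊤ → ⊤ (was +); enqueue [2]
  #5 pop 1: in=⊤ → ⊤ (was +); enqueue [0]
  #6 pop 2: in=⊤ → ⊤ (no change)
  #7 pop 0: in=⊤ → ⊤ (no change)

Fixpoint:
  val[0] = ⊤
  val[1] = ⊤
  val[2] = ⊤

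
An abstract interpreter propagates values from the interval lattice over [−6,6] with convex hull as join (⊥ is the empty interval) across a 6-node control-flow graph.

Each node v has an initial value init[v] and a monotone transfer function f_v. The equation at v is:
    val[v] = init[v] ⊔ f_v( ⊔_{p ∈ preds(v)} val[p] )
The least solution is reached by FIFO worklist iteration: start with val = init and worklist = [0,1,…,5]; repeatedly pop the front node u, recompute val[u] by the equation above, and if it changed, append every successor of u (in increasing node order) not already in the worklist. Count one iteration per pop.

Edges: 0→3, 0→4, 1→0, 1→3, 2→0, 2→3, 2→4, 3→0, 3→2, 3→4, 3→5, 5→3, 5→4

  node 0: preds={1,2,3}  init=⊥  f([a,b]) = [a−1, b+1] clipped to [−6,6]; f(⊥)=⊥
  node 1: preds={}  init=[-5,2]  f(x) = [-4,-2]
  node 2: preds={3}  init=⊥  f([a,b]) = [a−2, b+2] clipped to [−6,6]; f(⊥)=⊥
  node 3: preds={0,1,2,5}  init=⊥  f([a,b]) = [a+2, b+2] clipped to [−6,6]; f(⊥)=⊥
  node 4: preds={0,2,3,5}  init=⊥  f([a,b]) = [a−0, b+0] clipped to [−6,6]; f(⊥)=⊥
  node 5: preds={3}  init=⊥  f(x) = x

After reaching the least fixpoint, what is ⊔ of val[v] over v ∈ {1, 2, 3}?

[-6,6]

Trace (15 dequeues):
  [1] u=0 | in [-5,2] | out [-6,3] | prev ⊥ | push {}
  [2] u=1 | in ⊥ | out [-5,2] | ==
  [3] u=2 | in ⊥ | out ⊥ | ==
  [4] u=3 | in [-6,3] | out [-4,5] | prev ⊥ | push {0,2}
  [5] u=4 | in [-6,5] | out [-6,5] | prev ⊥ | push {}
  [6] u=5 | in [-4,5] | out [-4,5] | prev ⊥ | push {3,4}
  [7] u=0 | in [-5,5] | out [-6,6] | prev [-6,3] | push {}
  [8] u=2 | in [-4,5] | out [-6,6] | prev ⊥ | push {0}
  [9] u=3 | in [-6,6] | out [-4,6] | prev [-4,5] | push {2,5}
  [10] u=4 | in [-6,6] | out [-6,6] | prev [-6,5] | push {}
  [11] u=0 | in [-6,6] | out [-6,6] | ==
  [12] u=2 | in [-4,6] | out [-6,6] | ==
  [13] u=5 | in [-4,6] | out [-4,6] | prev [-4,5] | push {3,4}
  [14] u=3 | in [-6,6] | out [-4,6] | ==
  [15] u=4 | in [-6,6] | out [-6,6] | ==

Converged values:
  [0] [-6,6]
  [1] [-5,2]
  [2] [-6,6]
  [3] [-4,6]
  [4] [-6,6]
  [5] [-4,6]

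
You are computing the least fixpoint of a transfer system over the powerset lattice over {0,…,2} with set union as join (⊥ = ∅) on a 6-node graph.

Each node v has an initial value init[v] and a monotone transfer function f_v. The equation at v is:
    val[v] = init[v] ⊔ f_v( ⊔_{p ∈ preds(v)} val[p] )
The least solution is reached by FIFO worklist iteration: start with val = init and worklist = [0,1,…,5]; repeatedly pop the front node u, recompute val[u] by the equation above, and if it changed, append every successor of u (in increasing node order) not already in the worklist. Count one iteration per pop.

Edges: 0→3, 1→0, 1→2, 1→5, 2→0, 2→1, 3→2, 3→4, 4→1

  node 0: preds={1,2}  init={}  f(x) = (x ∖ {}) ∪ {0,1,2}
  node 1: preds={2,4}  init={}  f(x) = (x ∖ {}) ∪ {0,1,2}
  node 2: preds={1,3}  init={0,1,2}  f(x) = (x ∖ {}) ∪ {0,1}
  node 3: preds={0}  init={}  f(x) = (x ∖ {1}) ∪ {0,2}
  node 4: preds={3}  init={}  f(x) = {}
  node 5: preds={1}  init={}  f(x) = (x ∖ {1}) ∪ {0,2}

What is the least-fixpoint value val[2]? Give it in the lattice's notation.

Iteration log — 8 steps:
  step 1. node 0  ⊔preds={0,1,2}  new={0,1,2}  old={}  +wl: 
  step 2. node 1  ⊔preds={0,1,2}  new={0,1,2}  old={}  +wl: 0
  step 3. node 2  ⊔preds={0,1,2}  new={0,1,2}  stable
  step 4. node 3  ⊔preds={0,1,2}  new={0,2}  old={}  +wl: 2
  step 5. node 4  ⊔preds={0,2}  new={}  stable
  step 6. node 5  ⊔preds={0,1,2}  new={0,2}  old={}  +wl: 
  step 7. node 0  ⊔preds={0,1,2}  new={0,1,2}  stable
  step 8. node 2  ⊔preds={0,1,2}  new={0,1,2}  stable

Least fixpoint reached:
  node 0: {0,1,2}
  node 1: {0,1,2}
  node 2: {0,1,2}
  node 3: {0,2}
  node 4: {}
  node 5: {0,2}

{0,1,2}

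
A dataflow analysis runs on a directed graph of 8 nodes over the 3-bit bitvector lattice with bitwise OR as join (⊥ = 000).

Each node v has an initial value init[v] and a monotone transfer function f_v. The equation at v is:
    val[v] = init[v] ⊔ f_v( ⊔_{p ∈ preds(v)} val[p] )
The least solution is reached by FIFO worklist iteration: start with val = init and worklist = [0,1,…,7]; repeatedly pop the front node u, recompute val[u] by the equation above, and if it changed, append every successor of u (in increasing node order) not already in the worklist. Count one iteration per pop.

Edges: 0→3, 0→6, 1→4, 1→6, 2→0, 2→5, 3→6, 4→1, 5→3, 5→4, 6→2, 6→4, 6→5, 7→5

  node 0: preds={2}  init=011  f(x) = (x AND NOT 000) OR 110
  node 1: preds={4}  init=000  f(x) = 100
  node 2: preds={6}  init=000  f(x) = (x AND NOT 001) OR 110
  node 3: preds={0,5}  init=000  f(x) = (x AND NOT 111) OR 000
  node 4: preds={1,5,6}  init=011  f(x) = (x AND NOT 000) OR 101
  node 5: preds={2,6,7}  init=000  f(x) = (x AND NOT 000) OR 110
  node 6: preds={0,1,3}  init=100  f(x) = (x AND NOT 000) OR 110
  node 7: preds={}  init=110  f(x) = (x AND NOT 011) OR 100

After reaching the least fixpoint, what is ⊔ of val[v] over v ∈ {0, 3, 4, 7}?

Iteration log — 16 steps:
  step 1. node 0  ⊔preds=000  new=111  old=011  +wl: 
  step 2. node 1  ⊔preds=011  new=100  old=000  +wl: 
  step 3. node 2  ⊔preds=100  new=110  old=000  +wl: 0
  step 4. node 3  ⊔preds=111  new=000  stable
  step 5. node 4  ⊔preds=100  new=111  old=011  +wl: 1
  step 6. node 5  ⊔preds=110  new=110  old=000  +wl: 3,4
  step 7. node 6  ⊔preds=111  new=111  old=100  +wl: 2,5
  step 8. node 7  ⊔preds=000  new=110  stable
  step 9. node 0  ⊔preds=110  new=111  stable
  step 10. node 1  ⊔preds=111  new=100  stable
  step 11. node 3  ⊔preds=111  new=000  stable
  step 12. node 4  ⊔preds=111  new=111  stable
  step 13. node 2  ⊔preds=111  new=110  stable
  step 14. node 5  ⊔preds=111  new=111  old=110  +wl: 3,4
  step 15. node 3  ⊔preds=111  new=000  stable
  step 16. node 4  ⊔preds=111  new=111  stable

Least fixpoint reached:
  node 0: 111
  node 1: 100
  node 2: 110
  node 3: 000
  node 4: 111
  node 5: 111
  node 6: 111
  node 7: 110

111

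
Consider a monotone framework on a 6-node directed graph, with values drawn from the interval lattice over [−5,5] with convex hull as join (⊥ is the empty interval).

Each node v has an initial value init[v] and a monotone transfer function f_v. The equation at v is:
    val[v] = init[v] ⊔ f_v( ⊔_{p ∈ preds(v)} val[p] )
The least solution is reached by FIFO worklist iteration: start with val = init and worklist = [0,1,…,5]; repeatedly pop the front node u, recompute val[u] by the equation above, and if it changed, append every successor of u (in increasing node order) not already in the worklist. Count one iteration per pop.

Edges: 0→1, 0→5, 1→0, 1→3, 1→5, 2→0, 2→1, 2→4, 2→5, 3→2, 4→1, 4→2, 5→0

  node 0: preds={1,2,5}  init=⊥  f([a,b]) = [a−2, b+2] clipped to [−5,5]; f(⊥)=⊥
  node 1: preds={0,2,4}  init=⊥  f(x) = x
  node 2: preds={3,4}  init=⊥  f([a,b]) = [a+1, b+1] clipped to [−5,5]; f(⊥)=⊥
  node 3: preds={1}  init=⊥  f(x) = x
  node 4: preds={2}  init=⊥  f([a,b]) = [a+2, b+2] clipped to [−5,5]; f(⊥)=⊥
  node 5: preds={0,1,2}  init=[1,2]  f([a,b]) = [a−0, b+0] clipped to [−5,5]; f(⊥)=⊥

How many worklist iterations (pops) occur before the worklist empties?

28

Trace (28 dequeues):
  [1] u=0 | in [1,2] | out [-1,4] | prev ⊥ | push {}
  [2] u=1 | in [-1,4] | out [-1,4] | prev ⊥ | push {0}
  [3] u=2 | in ⊥ | out ⊥ | ==
  [4] u=3 | in [-1,4] | out [-1,4] | prev ⊥ | push {2}
  [5] u=4 | in ⊥ | out ⊥ | ==
  [6] u=5 | in [-1,4] | out [-1,4] | prev [1,2] | push {}
  [7] u=0 | in [-1,4] | out [-3,5] | prev [-1,4] | push {1,5}
  [8] u=2 | in [-1,4] | out [0,5] | prev ⊥ | push {0,4}
  [9] u=1 | in [-3,5] | out [-3,5] | prev [-1,4] | push {3}
  [10] u=5 | in [-3,5] | out [-3,5] | prev [-1,4] | push {}
  [11] u=0 | in [-3,5] | out [-5,5] | prev [-3,5] | push {1,5}
  [12] u=4 | in [0,5] | out [2,5] | prev ⊥ | push {2}
  [13] u=3 | in [-3,5] | out [-3,5] | prev [-1,4] | push {}
  [14] u=1 | in [-5,5] | out [-5,5] | prev [-3,5] | push {0,3}
  [15] u=5 | in [-5,5] | out [-5,5] | prev [-3,5] | push {}
  [16] u=2 | in [-3,5] | out [-2,5] | prev [0,5] | push {1,4,5}
  [17] u=0 | in [-5,5] | out [-5,5] | ==
  [18] u=3 | in [-5,5] | out [-5,5] | prev [-3,5] | push {2}
  [19] u=1 | in [-5,5] | out [-5,5] | ==
  [20] u=4 | in [-2,5] | out [0,5] | prev [2,5] | push {1}
  [21] u=5 | in [-5,5] | out [-5,5] | ==
  [22] u=2 | in [-5,5] | out [-4,5] | prev [-2,5] | push {0,4,5}
  [23] u=1 | in [-5,5] | out [-5,5] | ==
  [24] u=0 | in [-5,5] | out [-5,5] | ==
  [25] u=4 | in [-4,5] | out [-2,5] | prev [0,5] | push {1,2}
  [26] u=5 | in [-5,5] | out [-5,5] | ==
  [27] u=1 | in [-5,5] | out [-5,5] | ==
  [28] u=2 | in [-5,5] | out [-4,5] | ==

Converged values:
  [0] [-5,5]
  [1] [-5,5]
  [2] [-4,5]
  [3] [-5,5]
  [4] [-2,5]
  [5] [-5,5]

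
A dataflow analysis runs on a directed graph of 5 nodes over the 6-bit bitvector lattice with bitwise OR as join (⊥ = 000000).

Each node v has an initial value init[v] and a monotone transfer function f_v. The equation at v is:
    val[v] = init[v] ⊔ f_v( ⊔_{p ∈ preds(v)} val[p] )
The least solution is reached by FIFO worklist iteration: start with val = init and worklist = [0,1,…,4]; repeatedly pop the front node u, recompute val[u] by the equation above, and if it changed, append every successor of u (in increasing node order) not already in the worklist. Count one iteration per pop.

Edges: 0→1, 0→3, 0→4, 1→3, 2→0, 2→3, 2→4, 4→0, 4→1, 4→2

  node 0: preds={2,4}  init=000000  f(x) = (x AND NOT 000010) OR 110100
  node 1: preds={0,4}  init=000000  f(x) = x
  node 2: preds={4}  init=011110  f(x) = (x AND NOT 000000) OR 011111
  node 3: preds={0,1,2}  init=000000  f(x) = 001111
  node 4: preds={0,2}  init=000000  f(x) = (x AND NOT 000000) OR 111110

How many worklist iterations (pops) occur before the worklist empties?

Iteration log — 11 steps:
  step 1. node 0  ⊔preds=011110  new=111100  old=000000  +wl: 
  step 2. node 1  ⊔preds=111100  new=111100  old=000000  +wl: 
  step 3. node 2  ⊔preds=000000  new=011111  old=011110  +wl: 0
  step 4. node 3  ⊔preds=111111  new=001111  old=000000  +wl: 
  step 5. node 4  ⊔preds=111111  new=111111  old=000000  +wl: 1,2
  step 6. node 0  ⊔preds=111111  new=111101  old=111100  +wl: 3,4
  step 7. node 1  ⊔preds=111111  new=111111  old=111100  +wl: 
  step 8. node 2  ⊔preds=111111  new=111111  old=011111  +wl: 0
  step 9. node 3  ⊔preds=111111  new=001111  stable
  step 10. node 4  ⊔preds=111111  new=111111  stable
  step 11. node 0  ⊔preds=111111  new=111101  stable

Least fixpoint reached:
  node 0: 111101
  node 1: 111111
  node 2: 111111
  node 3: 001111
  node 4: 111111

11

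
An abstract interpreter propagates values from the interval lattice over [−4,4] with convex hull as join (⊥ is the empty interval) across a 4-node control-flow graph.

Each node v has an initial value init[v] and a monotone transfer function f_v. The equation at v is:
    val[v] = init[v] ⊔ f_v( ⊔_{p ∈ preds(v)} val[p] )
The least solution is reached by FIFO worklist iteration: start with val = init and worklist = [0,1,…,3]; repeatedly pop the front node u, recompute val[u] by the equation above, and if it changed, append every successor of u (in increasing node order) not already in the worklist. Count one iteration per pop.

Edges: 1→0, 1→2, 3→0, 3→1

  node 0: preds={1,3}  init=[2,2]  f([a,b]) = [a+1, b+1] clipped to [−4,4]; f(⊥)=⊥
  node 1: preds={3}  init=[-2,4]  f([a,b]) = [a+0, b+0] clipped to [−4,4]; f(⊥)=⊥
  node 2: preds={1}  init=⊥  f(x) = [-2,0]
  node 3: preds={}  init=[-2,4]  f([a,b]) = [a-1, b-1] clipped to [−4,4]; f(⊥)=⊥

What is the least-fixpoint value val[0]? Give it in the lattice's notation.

[-1,4]

Trace (4 dequeues):
  [1] u=0 | in [-2,4] | out [-1,4] | prev [2,2] | push {}
  [2] u=1 | in [-2,4] | out [-2,4] | ==
  [3] u=2 | in [-2,4] | out [-2,0] | prev ⊥ | push {}
  [4] u=3 | in ⊥ | out [-2,4] | ==

Converged values:
  [0] [-1,4]
  [1] [-2,4]
  [2] [-2,0]
  [3] [-2,4]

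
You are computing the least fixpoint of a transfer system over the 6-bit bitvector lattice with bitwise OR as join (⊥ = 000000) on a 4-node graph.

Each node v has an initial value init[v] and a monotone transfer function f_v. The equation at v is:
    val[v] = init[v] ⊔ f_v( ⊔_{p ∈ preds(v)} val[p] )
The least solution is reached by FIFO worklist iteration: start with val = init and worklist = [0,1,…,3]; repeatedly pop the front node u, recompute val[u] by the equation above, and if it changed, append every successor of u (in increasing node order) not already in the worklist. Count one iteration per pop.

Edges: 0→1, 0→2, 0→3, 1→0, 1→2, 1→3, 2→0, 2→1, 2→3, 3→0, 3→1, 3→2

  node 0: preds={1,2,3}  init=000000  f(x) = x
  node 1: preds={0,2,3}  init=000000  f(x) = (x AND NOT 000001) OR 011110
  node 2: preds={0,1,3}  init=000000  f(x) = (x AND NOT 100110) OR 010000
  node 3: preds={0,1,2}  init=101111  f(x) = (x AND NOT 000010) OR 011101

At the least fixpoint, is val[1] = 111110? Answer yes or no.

yes

Iteration log — 8 steps:
  step 1. node 0  ⊔preds=101111  new=101111  old=000000  +wl: 
  step 2. node 1  ⊔preds=101111  new=111110  old=000000  +wl: 0
  step 3. node 2  ⊔preds=111111  new=011001  old=000000  +wl: 1
  step 4. node 3  ⊔preds=111111  new=111111  old=101111  +wl: 2
  step 5. node 0  ⊔preds=111111  new=111111  old=101111  +wl: 3
  step 6. node 1  ⊔preds=111111  new=111110  stable
  step 7. node 2  ⊔preds=111111  new=011001  stable
  step 8. node 3  ⊔preds=111111  new=111111  stable

Least fixpoint reached:
  node 0: 111111
  node 1: 111110
  node 2: 011001
  node 3: 111111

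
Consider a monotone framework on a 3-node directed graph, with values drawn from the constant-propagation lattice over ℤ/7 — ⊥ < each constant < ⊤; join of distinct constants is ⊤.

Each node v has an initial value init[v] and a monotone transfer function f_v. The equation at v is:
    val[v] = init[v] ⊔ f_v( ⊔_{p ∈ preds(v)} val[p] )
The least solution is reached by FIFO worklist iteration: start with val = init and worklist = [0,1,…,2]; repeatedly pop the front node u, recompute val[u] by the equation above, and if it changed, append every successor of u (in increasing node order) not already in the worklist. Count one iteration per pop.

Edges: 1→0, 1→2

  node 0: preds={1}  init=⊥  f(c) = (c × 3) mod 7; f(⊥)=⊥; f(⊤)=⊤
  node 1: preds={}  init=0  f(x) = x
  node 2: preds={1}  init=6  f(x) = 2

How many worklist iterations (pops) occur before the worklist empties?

Worklist (3 pops):
  #1 pop 0: in=0 → 0 (was ⊥); enqueue []
  #2 pop 1: in=⊥ → 0 (no change)
  #3 pop 2: in=0 → ⊤ (was 6); enqueue []

Fixpoint:
  val[0] = 0
  val[1] = 0
  val[2] = ⊤

3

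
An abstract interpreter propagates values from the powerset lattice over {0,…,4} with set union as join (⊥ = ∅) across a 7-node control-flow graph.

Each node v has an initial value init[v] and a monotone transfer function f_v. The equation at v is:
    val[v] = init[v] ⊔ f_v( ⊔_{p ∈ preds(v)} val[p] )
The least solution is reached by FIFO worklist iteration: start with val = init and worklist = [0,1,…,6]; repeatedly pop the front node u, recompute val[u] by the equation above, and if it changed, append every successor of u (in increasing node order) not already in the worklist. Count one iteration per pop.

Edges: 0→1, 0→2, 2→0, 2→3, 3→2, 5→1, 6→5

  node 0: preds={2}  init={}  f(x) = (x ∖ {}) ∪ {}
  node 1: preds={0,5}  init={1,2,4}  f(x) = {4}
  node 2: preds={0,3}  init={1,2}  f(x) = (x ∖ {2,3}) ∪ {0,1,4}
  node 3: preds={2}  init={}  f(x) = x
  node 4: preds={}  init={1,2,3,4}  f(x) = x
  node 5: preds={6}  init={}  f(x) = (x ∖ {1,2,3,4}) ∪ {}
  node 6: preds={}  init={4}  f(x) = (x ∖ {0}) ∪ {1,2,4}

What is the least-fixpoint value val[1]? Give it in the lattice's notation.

{1,2,4}

Iteration log — 11 steps:
  step 1. node 0  ⊔preds={1,2}  new={1,2}  old={}  +wl: 
  step 2. node 1  ⊔preds={1,2}  new={1,2,4}  stable
  step 3. node 2  ⊔preds={1,2}  new={0,1,2,4}  old={1,2}  +wl: 0
  step 4. node 3  ⊔preds={0,1,2,4}  new={0,1,2,4}  old={}  +wl: 2
  step 5. node 4  ⊔preds={}  new={1,2,3,4}  stable
  step 6. node 5  ⊔preds={4}  new={}  stable
  step 7. node 6  ⊔preds={}  new={1,2,4}  old={4}  +wl: 5
  step 8. node 0  ⊔preds={0,1,2,4}  new={0,1,2,4}  old={1,2}  +wl: 1
  step 9. node 2  ⊔preds={0,1,2,4}  new={0,1,2,4}  stable
  step 10. node 5  ⊔preds={1,2,4}  new={}  stable
  step 11. node 1  ⊔preds={0,1,2,4}  new={1,2,4}  stable

Least fixpoint reached:
  node 0: {0,1,2,4}
  node 1: {1,2,4}
  node 2: {0,1,2,4}
  node 3: {0,1,2,4}
  node 4: {1,2,3,4}
  node 5: {}
  node 6: {1,2,4}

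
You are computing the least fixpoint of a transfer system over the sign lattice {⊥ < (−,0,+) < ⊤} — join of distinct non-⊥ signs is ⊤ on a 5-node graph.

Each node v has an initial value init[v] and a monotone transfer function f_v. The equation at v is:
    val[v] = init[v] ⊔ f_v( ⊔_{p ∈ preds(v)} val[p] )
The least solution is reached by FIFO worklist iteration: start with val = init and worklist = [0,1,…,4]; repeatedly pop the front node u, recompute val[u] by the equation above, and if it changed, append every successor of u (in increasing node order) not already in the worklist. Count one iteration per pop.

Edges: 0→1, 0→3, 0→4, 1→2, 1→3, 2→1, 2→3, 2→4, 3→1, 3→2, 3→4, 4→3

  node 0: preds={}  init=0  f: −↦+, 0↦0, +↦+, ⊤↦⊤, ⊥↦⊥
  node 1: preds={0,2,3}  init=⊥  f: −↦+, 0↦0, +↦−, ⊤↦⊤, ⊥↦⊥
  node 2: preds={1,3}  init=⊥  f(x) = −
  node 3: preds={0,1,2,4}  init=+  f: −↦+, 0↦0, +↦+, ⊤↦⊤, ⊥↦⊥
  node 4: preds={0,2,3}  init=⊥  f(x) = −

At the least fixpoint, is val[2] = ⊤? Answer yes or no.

no

Iteration log — 8 steps:
  step 1. node 0  ⊔preds=⊥  new=0  stable
  step 2. node 1  ⊔preds=⊤  new=⊤  old=⊥  +wl: 
  step 3. node 2  ⊔preds=⊤  new=−  old=⊥  +wl: 1
  step 4. node 3  ⊔preds=⊤  new=⊤  old=+  +wl: 2
  step 5. node 4  ⊔preds=⊤  new=−  old=⊥  +wl: 3
  step 6. node 1  ⊔preds=⊤  new=⊤  stable
  step 7. node 2  ⊔preds=⊤  new=−  stable
  step 8. node 3  ⊔preds=⊤  new=⊤  stable

Least fixpoint reached:
  node 0: 0
  node 1: ⊤
  node 2: −
  node 3: ⊤
  node 4: −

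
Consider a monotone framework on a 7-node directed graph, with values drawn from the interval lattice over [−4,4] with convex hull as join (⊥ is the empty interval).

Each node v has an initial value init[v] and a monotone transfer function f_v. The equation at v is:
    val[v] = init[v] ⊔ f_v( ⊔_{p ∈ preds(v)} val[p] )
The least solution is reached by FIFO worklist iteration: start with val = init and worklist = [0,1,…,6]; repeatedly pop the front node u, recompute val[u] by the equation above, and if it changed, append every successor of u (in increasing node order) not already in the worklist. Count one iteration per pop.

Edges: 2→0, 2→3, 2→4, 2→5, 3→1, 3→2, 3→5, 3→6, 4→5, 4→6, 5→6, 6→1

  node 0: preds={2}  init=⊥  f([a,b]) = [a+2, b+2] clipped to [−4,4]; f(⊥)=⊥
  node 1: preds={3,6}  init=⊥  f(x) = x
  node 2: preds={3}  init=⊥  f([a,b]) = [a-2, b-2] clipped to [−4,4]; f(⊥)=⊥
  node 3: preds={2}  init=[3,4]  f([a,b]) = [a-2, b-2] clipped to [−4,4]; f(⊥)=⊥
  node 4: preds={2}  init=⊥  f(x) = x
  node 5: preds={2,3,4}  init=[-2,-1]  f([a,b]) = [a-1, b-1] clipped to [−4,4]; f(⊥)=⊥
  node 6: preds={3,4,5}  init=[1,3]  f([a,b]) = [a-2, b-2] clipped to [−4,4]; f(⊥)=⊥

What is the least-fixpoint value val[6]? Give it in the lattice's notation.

[-4,3]

Worklist (22 pops):
  #1 pop 0: in=⊥ → ⊥ (no change)
  #2 pop 1: in=[1,4] → [1,4] (was ⊥); enqueue []
  #3 pop 2: in=[3,4] → [1,2] (was ⊥); enqueue [0]
  #4 pop 3: in=[1,2] → [-1,4] (was [3,4]); enqueue [1,2]
  #5 pop 4: in=[1,2] → [1,2] (was ⊥); enqueue []
  #6 pop 5: in=[-1,4] → [-2,3] (was [-2,-1]); enqueue []
  #7 pop 6: in=[-2,4] → [-4,3] (was [1,3]); enqueue []
  #8 pop 0: in=[1,2] → [3,4] (was ⊥); enqueue []
  #9 pop 1: in=[-4,4] → [-4,4] (was [1,4]); enqueue []
  #10 pop 2: in=[-1,4] → [-3,2] (was [1,2]); enqueue [0,3,4,5]
  #11 pop 0: in=[-3,2] → [-1,4] (was [3,4]); enqueue []
  #12 pop 3: in=[-3,2] → [-4,4] (was [-1,4]); enqueue [1,2,6]
  #13 pop 4: in=[-3,2] → [-3,2] (was [1,2]); enqueue []
  #14 pop 5: in=[-4,4] → [-4,3] (was [-2,3]); enqueue []
  #15 pop 1: in=[-4,4] → [-4,4] (no change)
  #16 pop 2: in=[-4,4] → [-4,2] (was [-3,2]); enqueue [0,3,4,5]
  #17 pop 6: in=[-4,4] → [-4,3] (no change)
  #18 pop 0: in=[-4,2] → [-2,4] (was [-1,4]); enqueue []
  #19 pop 3: in=[-4,2] → [-4,4] (no change)
  #20 pop 4: in=[-4,2] → [-4,2] (was [-3,2]); enqueue [6]
  #21 pop 5: in=[-4,4] → [-4,3] (no change)
  #22 pop 6: in=[-4,4] → [-4,3] (no change)

Fixpoint:
  val[0] = [-2,4]
  val[1] = [-4,4]
  val[2] = [-4,2]
  val[3] = [-4,4]
  val[4] = [-4,2]
  val[5] = [-4,3]
  val[6] = [-4,3]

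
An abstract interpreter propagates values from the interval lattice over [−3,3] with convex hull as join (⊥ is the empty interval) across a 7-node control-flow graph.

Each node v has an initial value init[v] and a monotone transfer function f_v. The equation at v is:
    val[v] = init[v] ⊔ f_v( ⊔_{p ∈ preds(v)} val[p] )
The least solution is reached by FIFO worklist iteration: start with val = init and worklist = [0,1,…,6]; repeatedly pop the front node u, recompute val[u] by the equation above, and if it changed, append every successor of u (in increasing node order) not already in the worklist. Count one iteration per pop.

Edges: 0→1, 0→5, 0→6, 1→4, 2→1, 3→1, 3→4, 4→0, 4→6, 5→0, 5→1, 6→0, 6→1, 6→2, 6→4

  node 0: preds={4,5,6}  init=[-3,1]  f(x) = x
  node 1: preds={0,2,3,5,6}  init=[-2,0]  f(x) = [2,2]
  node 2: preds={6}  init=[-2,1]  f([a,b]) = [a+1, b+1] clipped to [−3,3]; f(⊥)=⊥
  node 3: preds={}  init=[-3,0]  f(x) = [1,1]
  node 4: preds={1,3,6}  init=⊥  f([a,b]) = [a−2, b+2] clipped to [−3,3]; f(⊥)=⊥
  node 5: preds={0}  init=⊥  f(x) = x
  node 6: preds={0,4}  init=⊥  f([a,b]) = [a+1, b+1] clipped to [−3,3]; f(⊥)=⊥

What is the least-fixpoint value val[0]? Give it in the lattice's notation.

[-3,3]

Worklist (16 pops):
  #1 pop 0: in=⊥ → [-3,1] (no change)
  #2 pop 1: in=[-3,1] → [-2,2] (was [-2,0]); enqueue []
  #3 pop 2: in=⊥ → [-2,1] (no change)
  #4 pop 3: in=⊥ → [-3,1] (was [-3,0]); enqueue [1]
  #5 pop 4: in=[-3,2] → [-3,3] (was ⊥); enqueue [0]
  #6 pop 5: in=[-3,1] → [-3,1] (was ⊥); enqueue []
  #7 pop 6: in=[-3,3] → [-2,3] (was ⊥); enqueue [2,4]
  #8 pop 1: in=[-3,3] → [-2,2] (no change)
  #9 pop 0: in=[-3,3] → [-3,3] (was [-3,1]); enqueue [1,5,6]
  #10 pop 2: in=[-2,3] → [-2,3] (was [-2,1]); enqueue []
  #11 pop 4: in=[-3,3] → [-3,3] (no change)
  #12 pop 1: in=[-3,3] → [-2,2] (no change)
  #13 pop 5: in=[-3,3] → [-3,3] (was [-3,1]); enqueue [0,1]
  #14 pop 6: in=[-3,3] → [-2,3] (no change)
  #15 pop 0: in=[-3,3] → [-3,3] (no change)
  #16 pop 1: in=[-3,3] → [-2,2] (no change)

Fixpoint:
  val[0] = [-3,3]
  val[1] = [-2,2]
  val[2] = [-2,3]
  val[3] = [-3,1]
  val[4] = [-3,3]
  val[5] = [-3,3]
  val[6] = [-2,3]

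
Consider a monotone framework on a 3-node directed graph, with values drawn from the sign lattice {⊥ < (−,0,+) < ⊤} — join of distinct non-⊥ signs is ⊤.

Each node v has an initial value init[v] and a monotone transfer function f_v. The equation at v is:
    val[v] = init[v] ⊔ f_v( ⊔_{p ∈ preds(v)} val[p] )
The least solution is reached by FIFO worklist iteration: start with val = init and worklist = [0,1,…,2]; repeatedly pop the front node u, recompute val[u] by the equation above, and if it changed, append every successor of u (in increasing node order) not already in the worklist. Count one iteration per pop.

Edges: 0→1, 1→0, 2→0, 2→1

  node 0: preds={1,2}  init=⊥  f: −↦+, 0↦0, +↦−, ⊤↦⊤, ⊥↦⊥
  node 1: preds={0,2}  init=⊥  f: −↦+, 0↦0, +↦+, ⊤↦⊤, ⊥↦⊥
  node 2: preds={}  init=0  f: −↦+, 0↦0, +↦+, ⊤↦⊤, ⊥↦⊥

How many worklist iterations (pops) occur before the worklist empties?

4

Iteration log — 4 steps:
  step 1. node 0  ⊔preds=0  new=0  old=⊥  +wl: 
  step 2. node 1  ⊔preds=0  new=0  old=⊥  +wl: 0
  step 3. node 2  ⊔preds=⊥  new=0  stable
  step 4. node 0  ⊔preds=0  new=0  stable

Least fixpoint reached:
  node 0: 0
  node 1: 0
  node 2: 0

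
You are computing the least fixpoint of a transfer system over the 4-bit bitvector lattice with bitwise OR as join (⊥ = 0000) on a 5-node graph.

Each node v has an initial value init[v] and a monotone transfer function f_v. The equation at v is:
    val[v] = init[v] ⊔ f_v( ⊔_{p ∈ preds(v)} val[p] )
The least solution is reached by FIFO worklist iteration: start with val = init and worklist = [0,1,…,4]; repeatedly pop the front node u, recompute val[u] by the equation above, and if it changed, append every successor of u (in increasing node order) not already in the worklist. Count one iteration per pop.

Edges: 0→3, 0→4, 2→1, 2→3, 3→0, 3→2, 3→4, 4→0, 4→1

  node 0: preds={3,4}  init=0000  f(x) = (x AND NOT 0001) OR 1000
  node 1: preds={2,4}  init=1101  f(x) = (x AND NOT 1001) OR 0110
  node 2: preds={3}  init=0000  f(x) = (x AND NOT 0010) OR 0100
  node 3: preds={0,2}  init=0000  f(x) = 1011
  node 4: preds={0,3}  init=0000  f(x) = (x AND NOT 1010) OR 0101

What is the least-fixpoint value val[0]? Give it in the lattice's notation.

Worklist (11 pops):
  #1 pop 0: in=0000 → 1000 (was 0000); enqueue []
  #2 pop 1: in=0000 → 1111 (was 1101); enqueue []
  #3 pop 2: in=0000 → 0100 (was 0000); enqueue [1]
  #4 pop 3: in=1100 → 1011 (was 0000); enqueue [0,2]
  #5 pop 4: in=1011 → 0101 (was 0000); enqueue []
  #6 pop 1: in=0101 → 1111 (no change)
  #7 pop 0: in=1111 → 1110 (was 1000); enqueue [3,4]
  #8 pop 2: in=1011 → 1101 (was 0100); enqueue [1]
  #9 pop 3: in=1111 → 1011 (no change)
  #10 pop 4: in=1111 → 0101 (no change)
  #11 pop 1: in=1101 → 1111 (no change)

Fixpoint:
  val[0] = 1110
  val[1] = 1111
  val[2] = 1101
  val[3] = 1011
  val[4] = 0101

1110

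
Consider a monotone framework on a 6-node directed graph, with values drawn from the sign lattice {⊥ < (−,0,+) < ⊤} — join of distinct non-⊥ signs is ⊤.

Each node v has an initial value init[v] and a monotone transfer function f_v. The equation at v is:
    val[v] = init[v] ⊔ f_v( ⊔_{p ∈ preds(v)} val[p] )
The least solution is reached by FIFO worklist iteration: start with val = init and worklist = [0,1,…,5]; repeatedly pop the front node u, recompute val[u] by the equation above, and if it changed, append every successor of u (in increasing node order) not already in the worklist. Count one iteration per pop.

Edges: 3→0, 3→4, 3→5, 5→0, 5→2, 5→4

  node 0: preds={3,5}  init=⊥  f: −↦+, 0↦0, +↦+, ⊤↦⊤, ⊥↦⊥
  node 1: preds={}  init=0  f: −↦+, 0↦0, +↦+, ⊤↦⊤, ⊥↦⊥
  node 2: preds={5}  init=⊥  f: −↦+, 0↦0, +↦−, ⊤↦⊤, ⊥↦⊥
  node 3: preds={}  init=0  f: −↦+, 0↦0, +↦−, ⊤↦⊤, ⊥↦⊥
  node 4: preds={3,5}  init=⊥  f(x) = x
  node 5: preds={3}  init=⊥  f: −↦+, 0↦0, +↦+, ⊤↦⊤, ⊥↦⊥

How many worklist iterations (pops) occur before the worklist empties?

Trace (9 dequeues):
  [1] u=0 | in 0 | out 0 | prev ⊥ | push {}
  [2] u=1 | in ⊥ | out 0 | ==
  [3] u=2 | in ⊥ | out ⊥ | ==
  [4] u=3 | in ⊥ | out 0 | ==
  [5] u=4 | in 0 | out 0 | prev ⊥ | push {}
  [6] u=5 | in 0 | out 0 | prev ⊥ | push {0,2,4}
  [7] u=0 | in 0 | out 0 | ==
  [8] u=2 | in 0 | out 0 | prev ⊥ | push {}
  [9] u=4 | in 0 | out 0 | ==

Converged values:
  [0] 0
  [1] 0
  [2] 0
  [3] 0
  [4] 0
  [5] 0

9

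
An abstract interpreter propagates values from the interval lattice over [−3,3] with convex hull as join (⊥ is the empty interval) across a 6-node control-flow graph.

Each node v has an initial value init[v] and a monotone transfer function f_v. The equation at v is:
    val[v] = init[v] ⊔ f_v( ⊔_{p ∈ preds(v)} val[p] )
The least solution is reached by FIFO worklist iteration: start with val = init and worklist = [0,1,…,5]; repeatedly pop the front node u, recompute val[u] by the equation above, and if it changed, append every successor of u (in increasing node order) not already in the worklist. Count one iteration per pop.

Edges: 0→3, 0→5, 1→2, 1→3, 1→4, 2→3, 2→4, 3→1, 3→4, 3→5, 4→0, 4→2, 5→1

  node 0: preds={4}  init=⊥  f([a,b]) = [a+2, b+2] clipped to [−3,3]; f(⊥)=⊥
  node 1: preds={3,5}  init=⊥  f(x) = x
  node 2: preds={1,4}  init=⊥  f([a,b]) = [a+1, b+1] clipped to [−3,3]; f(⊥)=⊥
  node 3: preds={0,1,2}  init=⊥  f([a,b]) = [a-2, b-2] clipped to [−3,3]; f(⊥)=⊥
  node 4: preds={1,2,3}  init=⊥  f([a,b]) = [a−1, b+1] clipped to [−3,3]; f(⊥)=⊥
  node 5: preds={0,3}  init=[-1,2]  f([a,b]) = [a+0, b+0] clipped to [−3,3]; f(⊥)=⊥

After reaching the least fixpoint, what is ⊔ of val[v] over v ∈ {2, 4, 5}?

[-3,3]

Trace (16 dequeues):
  [1] u=0 | in ⊥ | out ⊥ | ==
  [2] u=1 | in [-1,2] | out [-1,2] | prev ⊥ | push {}
  [3] u=2 | in [-1,2] | out [0,3] | prev ⊥ | push {}
  [4] u=3 | in [-1,3] | out [-3,1] | prev ⊥ | push {1}
  [5] u=4 | in [-3,3] | out [-3,3] | prev ⊥ | push {0,2}
  [6] u=5 | in [-3,1] | out [-3,2] | prev [-1,2] | push {}
  [7] u=1 | in [-3,2] | out [-3,2] | prev [-1,2] | push {3,4}
  [8] u=0 | in [-3,3] | out [-1,3] | prev ⊥ | push {5}
  [9] u=2 | in [-3,3] | out [-2,3] | prev [0,3] | push {}
  [10] u=3 | in [-3,3] | out [-3,1] | ==
  [11] u=4 | in [-3,3] | out [-3,3] | ==
  [12] u=5 | in [-3,3] | out [-3,3] | prev [-3,2] | push {1}
  [13] u=1 | in [-3,3] | out [-3,3] | prev [-3,2] | push {2,3,4}
  [14] u=2 | in [-3,3] | out [-2,3] | ==
  [15] u=3 | in [-3,3] | out [-3,1] | ==
  [16] u=4 | in [-3,3] | out [-3,3] | ==

Converged values:
  [0] [-1,3]
  [1] [-3,3]
  [2] [-2,3]
  [3] [-3,1]
  [4] [-3,3]
  [5] [-3,3]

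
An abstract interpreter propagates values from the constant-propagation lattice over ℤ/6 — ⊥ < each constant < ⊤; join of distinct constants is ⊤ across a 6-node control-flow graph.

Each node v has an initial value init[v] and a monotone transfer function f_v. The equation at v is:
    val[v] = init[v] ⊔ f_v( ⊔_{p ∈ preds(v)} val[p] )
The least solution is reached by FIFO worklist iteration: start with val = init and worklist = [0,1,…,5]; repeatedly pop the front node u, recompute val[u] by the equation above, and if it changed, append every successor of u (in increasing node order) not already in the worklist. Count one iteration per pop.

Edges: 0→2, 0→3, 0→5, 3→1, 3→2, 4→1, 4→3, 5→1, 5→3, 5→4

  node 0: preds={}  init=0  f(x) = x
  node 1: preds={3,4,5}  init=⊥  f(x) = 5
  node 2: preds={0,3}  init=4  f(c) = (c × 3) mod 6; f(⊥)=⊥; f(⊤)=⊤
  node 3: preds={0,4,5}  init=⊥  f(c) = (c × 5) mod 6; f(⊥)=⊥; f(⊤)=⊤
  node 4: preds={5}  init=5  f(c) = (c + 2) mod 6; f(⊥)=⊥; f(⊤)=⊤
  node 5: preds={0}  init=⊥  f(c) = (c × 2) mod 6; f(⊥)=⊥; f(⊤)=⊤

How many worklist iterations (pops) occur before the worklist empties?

Trace (12 dequeues):
  [1] u=0 | in ⊥ | out 0 | ==
  [2] u=1 | in 5 | out 5 | prev ⊥ | push {}
  [3] u=2 | in 0 | out ⊤ | prev 4 | push {}
  [4] u=3 | in ⊤ | out ⊤ | prev ⊥ | push {1,2}
  [5] u=4 | in ⊥ | out 5 | ==
  [6] u=5 | in 0 | out 0 | prev ⊥ | push {3,4}
  [7] u=1 | in ⊤ | out 5 | ==
  [8] u=2 | in ⊤ | out ⊤ | ==
  [9] u=3 | in ⊤ | out ⊤ | ==
  [10] u=4 | in 0 | out ⊤ | prev 5 | push {1,3}
  [11] u=1 | in ⊤ | out 5 | ==
  [12] u=3 | in ⊤ | out ⊤ | ==

Converged values:
  [0] 0
  [1] 5
  [2] ⊤
  [3] ⊤
  [4] ⊤
  [5] 0

12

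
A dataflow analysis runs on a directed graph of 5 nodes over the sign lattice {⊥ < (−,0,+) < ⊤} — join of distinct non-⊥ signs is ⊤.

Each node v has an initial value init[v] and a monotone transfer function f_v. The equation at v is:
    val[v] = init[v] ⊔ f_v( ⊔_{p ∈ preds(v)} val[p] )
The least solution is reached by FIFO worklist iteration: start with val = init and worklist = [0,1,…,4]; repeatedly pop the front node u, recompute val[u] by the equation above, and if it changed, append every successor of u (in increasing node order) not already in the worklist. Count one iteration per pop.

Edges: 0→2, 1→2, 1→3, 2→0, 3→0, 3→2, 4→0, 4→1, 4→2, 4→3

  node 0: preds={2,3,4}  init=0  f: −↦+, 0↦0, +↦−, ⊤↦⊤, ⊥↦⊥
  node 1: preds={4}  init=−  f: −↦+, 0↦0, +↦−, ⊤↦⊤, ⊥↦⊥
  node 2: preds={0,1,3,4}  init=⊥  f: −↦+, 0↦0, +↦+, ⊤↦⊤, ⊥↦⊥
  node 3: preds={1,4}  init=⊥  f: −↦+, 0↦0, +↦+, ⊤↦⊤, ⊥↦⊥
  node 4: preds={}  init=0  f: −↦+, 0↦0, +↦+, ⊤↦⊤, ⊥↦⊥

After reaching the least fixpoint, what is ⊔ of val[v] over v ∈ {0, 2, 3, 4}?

⊤

Trace (7 dequeues):
  [1] u=0 | in 0 | out 0 | ==
  [2] u=1 | in 0 | out ⊤ | prev − | push {}
  [3] u=2 | in ⊤ | out ⊤ | prev ⊥ | push {0}
  [4] u=3 | in ⊤ | out ⊤ | prev ⊥ | push {2}
  [5] u=4 | in ⊥ | out 0 | ==
  [6] u=0 | in ⊤ | out ⊤ | prev 0 | push {}
  [7] u=2 | in ⊤ | out ⊤ | ==

Converged values:
  [0] ⊤
  [1] ⊤
  [2] ⊤
  [3] ⊤
  [4] 0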